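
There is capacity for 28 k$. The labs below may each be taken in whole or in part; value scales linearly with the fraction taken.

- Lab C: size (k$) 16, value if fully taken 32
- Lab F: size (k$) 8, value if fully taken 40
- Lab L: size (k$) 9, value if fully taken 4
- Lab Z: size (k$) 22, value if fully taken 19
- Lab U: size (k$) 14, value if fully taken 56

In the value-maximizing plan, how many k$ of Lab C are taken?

6

Sort by value density: Lab F 40/8≈5, Lab U 56/14≈4, Lab C 32/16≈2, Lab Z 19/22≈0.864, Lab L 4/9≈0.444.
All 8 k$ of Lab F fit (value 40) → 20 remain.
All 14 k$ of Lab U fit (value 56) → 6 remain.
Fill the last 6 k$ with part of Lab C: 6/16 of it earns 12.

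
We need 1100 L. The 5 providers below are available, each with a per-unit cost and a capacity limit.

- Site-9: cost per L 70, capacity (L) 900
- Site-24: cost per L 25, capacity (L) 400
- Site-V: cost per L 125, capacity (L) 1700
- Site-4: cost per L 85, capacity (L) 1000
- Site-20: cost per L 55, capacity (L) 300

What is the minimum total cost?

54500

Cheapest first:
Site-24 (25): use full 400 ; 700 L to go.
Site-20 (55): use full 300 ; 400 L to go.
Take 400 from Site-9 at 70 to finish.
Site-4, Site-V: unused.
Cost = 400×25 + 300×55 + 400×70 = 54500.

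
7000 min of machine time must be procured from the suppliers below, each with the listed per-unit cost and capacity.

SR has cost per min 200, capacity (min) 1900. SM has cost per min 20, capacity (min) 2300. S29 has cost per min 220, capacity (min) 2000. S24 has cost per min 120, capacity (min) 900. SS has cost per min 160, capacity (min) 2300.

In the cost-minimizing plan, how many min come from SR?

Fill from the cheapest supplier first.
SM (20): use full 2300 ; 4700 min to go.
S24 (120): use full 900 ; 3800 min to go.
Take 2300 from SS at 160 ; need 1500 more.
Take 1500 from SR at 200 to finish.
S29: unused.

1500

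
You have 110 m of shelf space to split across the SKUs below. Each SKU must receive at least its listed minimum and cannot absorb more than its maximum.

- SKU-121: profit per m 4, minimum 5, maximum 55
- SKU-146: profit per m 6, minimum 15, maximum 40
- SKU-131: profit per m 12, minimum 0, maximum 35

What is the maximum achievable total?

Meeting every minimum uses 5+15+0 = 20 m, leaving 90.
Rank by profit per m: SKU-131 12 > SKU-146 6 > SKU-121 4.
SKU-131: +35 to 35 (cap) ; 55 left.
SKU-146 takes 25 more to reach its cap of 40 ; 30 left.
Only 30 left; SKU-121 takes them to reach 35.
Total = 4×35 + 6×40 + 12×35 = 800.

800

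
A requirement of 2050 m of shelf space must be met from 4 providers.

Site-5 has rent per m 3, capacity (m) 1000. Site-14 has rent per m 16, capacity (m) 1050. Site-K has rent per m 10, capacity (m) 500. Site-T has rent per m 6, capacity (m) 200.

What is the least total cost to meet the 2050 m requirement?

14800

Use providers in increasing cost order.
Take 1000 from Site-5 at 3 ; need 1050 more.
Site-T at 6: take all 200 m ; 850 still needed.
Take 500 from Site-K at 10 ; need 350 more.
Site-14 at 16: take 350 of its 1050 ; requirement met.
Cost = 1000×3 + 200×6 + 500×10 + 350×16 = 14800.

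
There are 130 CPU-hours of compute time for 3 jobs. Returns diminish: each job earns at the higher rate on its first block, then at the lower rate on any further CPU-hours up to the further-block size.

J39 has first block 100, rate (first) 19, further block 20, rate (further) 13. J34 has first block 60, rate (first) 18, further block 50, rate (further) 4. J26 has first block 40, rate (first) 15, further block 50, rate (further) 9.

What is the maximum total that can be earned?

Rank every tier by rate: J39/tier1 19 > J34/tier1 18 > J26/tier1 15 > J39/tier2 13 > J26/tier2 9 > J34/tier2 4.
J39/tier1 (19): +100 — 30 left.
J34/tier1: +30 of 60 at 18; pool empty.
Total = 19×100 + 18×30 = 2440.

2440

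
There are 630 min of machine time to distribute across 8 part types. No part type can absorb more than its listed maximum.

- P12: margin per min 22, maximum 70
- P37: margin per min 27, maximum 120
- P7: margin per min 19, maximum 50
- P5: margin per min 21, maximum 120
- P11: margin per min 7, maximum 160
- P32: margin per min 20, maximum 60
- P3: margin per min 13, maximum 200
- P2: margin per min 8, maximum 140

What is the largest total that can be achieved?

12130

Highest margin per min first: P37 27 > P12 22 > P5 21 > P32 20 > P7 19 > P3 13 > P2 8 > P11 7.
P37: +120 to 120 (cap) → 510 left.
Give P12 70 to hit its cap of 70 → 440 left.
P5 takes 120 to reach its cap of 120 → 320 left.
P32 takes 60 to reach its cap of 60 → 260 left.
P7 takes 50 to reach its cap of 50 → 210 left.
P3 takes 200 to reach its cap of 200 → 10 left.
P2: +10 (room for 140) → 10. Pool exhausted.
Total = 22×70 + 27×120 + 19×50 + 21×120 + 20×60 + 13×200 + 8×10 = 12130.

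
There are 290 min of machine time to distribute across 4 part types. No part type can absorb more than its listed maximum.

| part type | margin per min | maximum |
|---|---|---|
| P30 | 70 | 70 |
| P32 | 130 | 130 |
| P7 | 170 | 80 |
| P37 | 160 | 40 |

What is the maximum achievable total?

39700

Highest margin per min first: P7 170 > P37 160 > P32 130 > P30 70.
P7 takes 80 to reach its cap of 80 → 210 left.
Give P37 40 to hit its cap of 40 → 170 left.
P32 takes 130 to reach its cap of 130 → 40 left.
Only 40 left; P30 takes them to reach 40.
Total = 70×40 + 130×130 + 170×80 + 160×40 = 39700.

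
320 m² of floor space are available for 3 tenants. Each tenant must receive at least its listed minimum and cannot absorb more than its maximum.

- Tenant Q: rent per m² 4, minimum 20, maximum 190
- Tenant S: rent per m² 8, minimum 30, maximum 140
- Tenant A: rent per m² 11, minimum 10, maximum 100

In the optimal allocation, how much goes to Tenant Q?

80

Meeting every minimum uses 20+30+10 = 60 m², leaving 260.
Order the tenants by rent per m²: Tenant A 11 > Tenant S 8 > Tenant Q 4.
Tenant A takes 90 more to reach its cap of 100 → 170 left.
Give Tenant S 110 more to hit its cap of 140 → 60 left.
Tenant Q has room for 170 more but only 60 remain, so it gets 80.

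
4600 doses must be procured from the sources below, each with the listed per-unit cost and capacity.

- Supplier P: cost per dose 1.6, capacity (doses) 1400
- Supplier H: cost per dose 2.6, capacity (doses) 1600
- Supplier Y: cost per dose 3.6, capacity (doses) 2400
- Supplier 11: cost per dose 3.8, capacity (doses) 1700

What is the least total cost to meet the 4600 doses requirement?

12160

Use sources in increasing cost order.
Supplier P (1.6): use full 1400 ; 3200 doses to go.
Take 1600 from Supplier H at 2.6 ; need 1600 more.
Supplier Y (3.6): take the remaining 1600 ; done.
Supplier 11: unused.
Cost = 1400×1.6 + 1600×2.6 + 1600×3.6 = 12160.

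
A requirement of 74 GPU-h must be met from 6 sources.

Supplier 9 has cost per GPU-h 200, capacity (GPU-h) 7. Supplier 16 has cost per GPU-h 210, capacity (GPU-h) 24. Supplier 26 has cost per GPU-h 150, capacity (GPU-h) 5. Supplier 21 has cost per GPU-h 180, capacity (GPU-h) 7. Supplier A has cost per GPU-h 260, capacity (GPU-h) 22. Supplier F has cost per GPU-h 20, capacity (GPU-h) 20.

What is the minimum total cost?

Cheapest first:
Take 20 from Supplier F at 20 ; need 54 more.
Supplier 26 at 150: take all 5 GPU-h ; 49 still needed.
Take 7 from Supplier 21 at 180 ; need 42 more.
Supplier 9 (200): use full 7 ; 35 GPU-h to go.
Supplier 16 at 210: take all 24 GPU-h ; 11 still needed.
Take 11 from Supplier A at 260 to finish.
Cost = 20×20 + 5×150 + 7×180 + 7×200 + 24×210 + 11×260 = 11710.

11710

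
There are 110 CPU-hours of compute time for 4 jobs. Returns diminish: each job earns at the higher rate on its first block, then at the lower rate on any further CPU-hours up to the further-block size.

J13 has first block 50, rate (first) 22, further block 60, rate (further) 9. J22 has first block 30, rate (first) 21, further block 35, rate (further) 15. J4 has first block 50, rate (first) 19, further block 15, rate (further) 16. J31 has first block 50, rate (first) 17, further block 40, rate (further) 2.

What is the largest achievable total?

Treat each block as its own option and order by rate: J13/tier1 22 > J22/tier1 21 > J4/tier1 19 > J31/tier1 17 > J4/tier2 16 > J22/tier2 15 > J13/tier2 9 > J31/tier2 2.
J13 tier1 at 22: fill all 50 ; 60 left.
J22/tier1 (21): +30 ; 30 left.
J4 tier1 at 19: only 30 left, fill 30.
Total = 22×50 + 21×30 + 19×30 = 2300.

2300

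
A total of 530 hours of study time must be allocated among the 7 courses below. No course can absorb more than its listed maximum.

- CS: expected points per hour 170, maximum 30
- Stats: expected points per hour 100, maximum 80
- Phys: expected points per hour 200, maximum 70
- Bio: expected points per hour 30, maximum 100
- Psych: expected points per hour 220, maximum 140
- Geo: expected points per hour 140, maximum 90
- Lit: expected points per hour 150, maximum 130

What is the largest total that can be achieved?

89000

Rank by expected points per hour: Psych 220 > Phys 200 > CS 170 > Lit 150 > Geo 140 > Stats 100 > Bio 30.
Psych: +140 to 140 (cap) — 390 left.
Give Phys 70 to hit its cap of 70 — 320 left.
CS takes 30 to reach its cap of 30 — 290 left.
Lit takes 130 to reach its cap of 130 — 160 left.
Geo takes 90 to reach its cap of 90 — 70 left.
Only 70 left; Stats takes them to reach 70.
Total = 170×30 + 100×70 + 200×70 + 220×140 + 140×90 + 150×130 = 89000.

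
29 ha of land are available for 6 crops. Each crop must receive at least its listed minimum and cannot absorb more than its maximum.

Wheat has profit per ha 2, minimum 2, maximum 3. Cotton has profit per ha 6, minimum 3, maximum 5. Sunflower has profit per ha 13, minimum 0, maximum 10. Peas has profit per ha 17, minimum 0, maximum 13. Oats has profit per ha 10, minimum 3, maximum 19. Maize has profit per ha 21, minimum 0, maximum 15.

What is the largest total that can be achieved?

469

Meeting every minimum uses 2+3+0+0+3+0 = 8 ha, leaving 21.
Order the crops by profit per ha: Maize 21 > Peas 17 > Sunflower 13 > Oats 10 > Cotton 6 > Wheat 2.
Maize: +15 to 15 (cap) → 6 left.
Peas has room for 13 more but only 6 remain, so it gets 6.
Total = 2×2 + 6×3 + 17×6 + 10×3 + 21×15 = 469.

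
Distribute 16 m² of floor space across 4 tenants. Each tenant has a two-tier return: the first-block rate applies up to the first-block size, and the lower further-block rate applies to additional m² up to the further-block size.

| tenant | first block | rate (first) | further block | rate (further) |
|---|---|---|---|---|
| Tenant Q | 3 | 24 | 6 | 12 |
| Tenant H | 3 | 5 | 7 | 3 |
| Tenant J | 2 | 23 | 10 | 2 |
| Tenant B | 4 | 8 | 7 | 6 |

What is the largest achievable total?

228

Treat each block as its own option and order by rate: Tenant Q/first 24 > Tenant J/first 23 > Tenant Q/second 12 > Tenant B/first 8 > Tenant B/second 6 > Tenant H/first 5 > Tenant H/second 3 > Tenant J/second 2.
Tenant Q/first (24): +3 → 13 left.
Fill Tenant J first block (2 at 23) → 11 left.
Fill Tenant Q second block (6 at 12) → 5 left.
Tenant B/first (8): +4 → 1 left.
Tenant B/second: +1 of 7 at 6; pool empty.
Total = 24×3 + 23×2 + 12×6 + 8×4 + 6×1 = 228.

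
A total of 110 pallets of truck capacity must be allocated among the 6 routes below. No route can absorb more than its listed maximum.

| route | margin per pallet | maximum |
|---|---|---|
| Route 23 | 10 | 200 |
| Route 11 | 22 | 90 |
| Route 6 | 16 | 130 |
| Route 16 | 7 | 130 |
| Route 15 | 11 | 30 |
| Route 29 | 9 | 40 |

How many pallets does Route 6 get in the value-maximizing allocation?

Rank by margin per pallet: Route 11 22 > Route 6 16 > Route 15 11 > Route 23 10 > Route 29 9 > Route 16 7.
Give Route 11 90 to hit its cap of 90 → 20 left.
Route 6: +20 (room for 130) → 20. Pool exhausted.

20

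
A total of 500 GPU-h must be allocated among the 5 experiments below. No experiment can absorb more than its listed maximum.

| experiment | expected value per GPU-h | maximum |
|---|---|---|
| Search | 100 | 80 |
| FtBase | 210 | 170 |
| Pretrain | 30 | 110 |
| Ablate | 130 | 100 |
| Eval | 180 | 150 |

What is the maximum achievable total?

Highest expected value per GPU-h first: FtBase 210 > Eval 180 > Ablate 130 > Search 100 > Pretrain 30.
FtBase: +170 to 170 (cap) ; 330 left.
Eval takes 150 to reach its cap of 150 ; 180 left.
Ablate takes 100 to reach its cap of 100 ; 80 left.
Search takes 80 to reach its cap of 80 ; 0 left.
Total = 100×80 + 210×170 + 130×100 + 180×150 = 83700.

83700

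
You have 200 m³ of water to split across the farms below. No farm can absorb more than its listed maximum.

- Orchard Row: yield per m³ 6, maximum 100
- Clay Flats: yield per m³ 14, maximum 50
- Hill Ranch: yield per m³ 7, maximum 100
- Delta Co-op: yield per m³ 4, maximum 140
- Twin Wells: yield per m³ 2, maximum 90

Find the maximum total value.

1700

Rank by yield per m³: Clay Flats 14 > Hill Ranch 7 > Orchard Row 6 > Delta Co-op 4 > Twin Wells 2.
Clay Flats takes 50 to reach its cap of 50 → 150 left.
Give Hill Ranch 100 to hit its cap of 100 → 50 left.
Orchard Row: +50 (room for 100) → 50. Pool exhausted.
Total = 6×50 + 14×50 + 7×100 = 1700.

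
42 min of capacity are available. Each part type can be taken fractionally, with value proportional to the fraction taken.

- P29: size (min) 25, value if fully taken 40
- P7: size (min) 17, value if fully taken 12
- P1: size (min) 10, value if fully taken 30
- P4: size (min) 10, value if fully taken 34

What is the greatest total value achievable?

99.2

Rank by value-to-size ratio: P4 34/10≈3.4, P1 30/10≈3, P29 40/25≈1.6, P7 12/17≈0.706.
P4: take in full, 10 min for value 34 ; 32 left.
All 10 min of P1 fit (value 30) ; 22 remain.
Fill the last 22 min with part of P29: 22/25 of it earns 35.2.
Total value = 99.2.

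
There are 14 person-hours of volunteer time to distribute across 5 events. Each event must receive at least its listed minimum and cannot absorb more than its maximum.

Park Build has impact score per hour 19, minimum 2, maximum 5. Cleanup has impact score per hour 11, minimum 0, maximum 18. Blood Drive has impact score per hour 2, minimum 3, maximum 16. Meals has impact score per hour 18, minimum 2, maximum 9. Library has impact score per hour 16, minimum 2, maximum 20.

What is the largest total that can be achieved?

205

Meeting every minimum uses 2+0+3+2+2 = 9 person-hours, leaving 5.
Order the events by impact score per hour: Park Build 19 > Meals 18 > Library 16 > Cleanup 11 > Blood Drive 2.
Give Park Build 3 more to hit its cap of 5 → 2 left.
Only 2 left; Meals takes them to reach 4.
Total = 19×5 + 2×3 + 18×4 + 16×2 = 205.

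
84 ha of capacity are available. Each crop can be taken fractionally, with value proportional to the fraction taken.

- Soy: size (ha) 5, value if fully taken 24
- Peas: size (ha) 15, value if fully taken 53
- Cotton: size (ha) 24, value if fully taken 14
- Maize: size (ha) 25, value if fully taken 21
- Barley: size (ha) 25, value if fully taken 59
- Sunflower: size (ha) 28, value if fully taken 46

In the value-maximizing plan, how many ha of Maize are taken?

Sort by value density: Soy 24/5≈4.8, Peas 53/15≈3.53, Barley 59/25≈2.36, Sunflower 46/28≈1.64, Maize 21/25≈0.84, Cotton 14/24≈0.583.
All 5 ha of Soy fit (value 24) ; 79 remain.
All 15 ha of Peas fit (value 53) ; 64 remain.
All 25 ha of Barley fit (value 59) ; 39 remain.
All 28 ha of Sunflower fit (value 46) ; 11 remain.
11 ha left: a 11/25 share of Maize gives 21×11/25 = 9.24.

11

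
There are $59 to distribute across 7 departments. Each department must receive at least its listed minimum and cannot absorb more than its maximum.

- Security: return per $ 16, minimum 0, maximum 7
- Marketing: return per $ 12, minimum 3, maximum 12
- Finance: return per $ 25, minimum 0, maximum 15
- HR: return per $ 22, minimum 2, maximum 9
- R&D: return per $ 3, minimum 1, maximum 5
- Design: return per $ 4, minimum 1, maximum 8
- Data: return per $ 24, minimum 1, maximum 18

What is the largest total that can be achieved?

Meeting every minimum uses 0+3+0+2+1+1+1 = 8 $, leaving 51.
Order the departments by return per $: Finance 25 > Data 24 > HR 22 > Security 16 > Marketing 12 > Design 4 > R&D 3.
Finance takes 15 more to reach its cap of 15 — 36 left.
Data takes 17 more to reach its cap of 18 — 19 left.
HR: +7 to 9 (cap) — 12 left.
Security: +7 to 7 (cap) — 5 left.
Marketing has room for 9 more but only 5 remain, so it gets 8.
Total = 16×7 + 12×8 + 25×15 + 22×9 + 3×1 + 4×1 + 24×18 = 1220.

1220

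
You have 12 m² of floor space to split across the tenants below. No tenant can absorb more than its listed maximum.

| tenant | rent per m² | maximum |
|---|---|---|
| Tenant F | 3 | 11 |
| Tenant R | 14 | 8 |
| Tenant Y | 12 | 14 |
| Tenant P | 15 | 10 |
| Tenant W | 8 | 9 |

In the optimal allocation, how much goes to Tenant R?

2

Order the tenants by rent per m²: Tenant P 15 > Tenant R 14 > Tenant Y 12 > Tenant W 8 > Tenant F 3.
Tenant P takes 10 to reach its cap of 10 ; 2 left.
Tenant R has room for 8 but only 2 remain, so it gets 2.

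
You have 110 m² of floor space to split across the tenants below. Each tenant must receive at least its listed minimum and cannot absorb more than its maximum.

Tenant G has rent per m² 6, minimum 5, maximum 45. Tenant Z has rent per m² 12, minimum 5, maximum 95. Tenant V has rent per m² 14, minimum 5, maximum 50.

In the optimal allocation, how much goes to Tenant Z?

55

Meeting every minimum uses 5+5+5 = 15 m², leaving 95.
Highest rent per m² first: Tenant V 14 > Tenant Z 12 > Tenant G 6.
Tenant V: +45 to 50 (cap) → 50 left.
Only 50 left; Tenant Z takes them to reach 55.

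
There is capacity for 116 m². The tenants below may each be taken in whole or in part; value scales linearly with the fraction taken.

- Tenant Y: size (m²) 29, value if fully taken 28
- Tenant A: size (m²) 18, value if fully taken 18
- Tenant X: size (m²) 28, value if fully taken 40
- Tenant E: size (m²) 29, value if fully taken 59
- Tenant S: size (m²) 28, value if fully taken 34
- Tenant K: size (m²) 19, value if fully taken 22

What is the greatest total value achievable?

Best value per unit of size first: Tenant E 59/29≈2.03, Tenant X 40/28≈1.43, Tenant S 34/28≈1.21, Tenant K 22/19≈1.16, Tenant A 18/18≈1, Tenant Y 28/29≈0.966.
All 29 m² of Tenant E fit (value 59) — 87 remain.
Take all of Tenant X (28 m², value 40) — 59 m² left.
Take all of Tenant S (28 m², value 34) — 31 m² left.
Take all of Tenant K (19 m², value 22) — 12 m² left.
Fill the last 12 m² with part of Tenant A: 12/18 of it earns 12.
Total value = 167.

167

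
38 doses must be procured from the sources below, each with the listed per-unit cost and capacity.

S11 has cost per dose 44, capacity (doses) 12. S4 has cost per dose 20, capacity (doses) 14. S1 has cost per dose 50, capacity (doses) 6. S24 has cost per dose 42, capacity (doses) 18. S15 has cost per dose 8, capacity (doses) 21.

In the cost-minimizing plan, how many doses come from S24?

Fill from the cheapest source first.
S15 (8): use full 21 ; 17 doses to go.
S4 (20): use full 14 ; 3 doses to go.
S24 (42): take the remaining 3 ; done.
S11, S1: unused.

3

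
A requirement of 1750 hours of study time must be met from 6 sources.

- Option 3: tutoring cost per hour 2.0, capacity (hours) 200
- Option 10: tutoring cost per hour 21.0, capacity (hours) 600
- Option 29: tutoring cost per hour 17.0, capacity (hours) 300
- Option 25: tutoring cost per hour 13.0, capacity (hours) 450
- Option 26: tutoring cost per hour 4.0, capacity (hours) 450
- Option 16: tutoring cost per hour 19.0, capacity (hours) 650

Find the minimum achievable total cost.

Cheapest first:
Take 200 from Option 3 at 2.0 ; need 1550 more.
Take 450 from Option 26 at 4.0 ; need 1100 more.
Option 25 (13.0): use full 450 ; 650 hours to go.
Take 300 from Option 29 at 17.0 ; need 350 more.
Option 16 (19.0): take the remaining 350 ; done.
Option 10: unused.
Cost = 200×2.0 + 450×4.0 + 450×13.0 + 300×17.0 + 350×19.0 = 19800.

19800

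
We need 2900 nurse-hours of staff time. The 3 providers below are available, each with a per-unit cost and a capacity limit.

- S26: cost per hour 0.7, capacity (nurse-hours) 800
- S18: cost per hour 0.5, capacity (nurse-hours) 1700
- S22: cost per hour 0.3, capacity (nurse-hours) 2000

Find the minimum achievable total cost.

Cheapest first:
Take 2000 from S22 at 0.3 → need 900 more.
Take 900 from S18 at 0.5 to finish.
S26: unused.
Cost = 2000×0.3 + 900×0.5 = 1050.

1050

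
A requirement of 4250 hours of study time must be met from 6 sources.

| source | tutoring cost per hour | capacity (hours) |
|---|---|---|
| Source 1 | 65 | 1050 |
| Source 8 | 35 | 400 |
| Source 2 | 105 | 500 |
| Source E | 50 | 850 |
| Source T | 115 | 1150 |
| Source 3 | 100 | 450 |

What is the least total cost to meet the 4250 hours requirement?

Use sources in increasing cost order.
Source 8 at 35: take all 400 hours ; 3850 still needed.
Source E at 50: take all 850 hours ; 3000 still needed.
Source 1 (65): use full 1050 ; 1950 hours to go.
Source 3 at 100: take all 450 hours ; 1500 still needed.
Source 2 (105): use full 500 ; 1000 hours to go.
Source T at 115: take 1000 of its 1150 ; requirement met.
Cost = 400×35 + 850×50 + 1050×65 + 450×100 + 500×105 + 1000×115 = 337250.

337250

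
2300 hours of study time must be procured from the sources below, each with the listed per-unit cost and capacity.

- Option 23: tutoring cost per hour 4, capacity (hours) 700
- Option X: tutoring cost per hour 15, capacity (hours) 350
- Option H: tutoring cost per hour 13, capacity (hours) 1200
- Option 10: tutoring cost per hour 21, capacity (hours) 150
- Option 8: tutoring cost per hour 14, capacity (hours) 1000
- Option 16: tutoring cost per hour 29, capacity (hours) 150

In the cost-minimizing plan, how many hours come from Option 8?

Use sources in increasing cost order.
Option 23 at 4: take all 700 hours ; 1600 still needed.
Option H (13): use full 1200 ; 400 hours to go.
Option 8 at 14: take 400 of its 1000 ; requirement met.
Option X, Option 10, Option 16: unused.

400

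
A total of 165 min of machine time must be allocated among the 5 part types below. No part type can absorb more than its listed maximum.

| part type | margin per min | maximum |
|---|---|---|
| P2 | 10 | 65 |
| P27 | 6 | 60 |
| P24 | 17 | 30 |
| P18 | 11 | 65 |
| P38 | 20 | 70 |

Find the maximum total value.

Order the part types by margin per min: P38 20 > P24 17 > P18 11 > P2 10 > P27 6.
P38 takes 70 to reach its cap of 70 → 95 left.
Give P24 30 to hit its cap of 30 → 65 left.
P18: +65 to 65 (cap) → 0 left.
Total = 17×30 + 11×65 + 20×70 = 2625.

2625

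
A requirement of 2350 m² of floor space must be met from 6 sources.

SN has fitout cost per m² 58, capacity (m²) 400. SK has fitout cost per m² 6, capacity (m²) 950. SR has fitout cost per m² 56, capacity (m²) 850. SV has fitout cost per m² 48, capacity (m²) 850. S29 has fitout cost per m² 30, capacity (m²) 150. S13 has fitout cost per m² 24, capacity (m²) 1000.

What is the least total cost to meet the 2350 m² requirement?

46200

Fill from the cheapest source first.
Take 950 from SK at 6 — need 1400 more.
S13 (24): use full 1000 — 400 m² to go.
S29 (30): use full 150 — 250 m² to go.
SV (48): take the remaining 250 — done.
SR, SN: unused.
Cost = 950×6 + 1000×24 + 150×30 + 250×48 = 46200.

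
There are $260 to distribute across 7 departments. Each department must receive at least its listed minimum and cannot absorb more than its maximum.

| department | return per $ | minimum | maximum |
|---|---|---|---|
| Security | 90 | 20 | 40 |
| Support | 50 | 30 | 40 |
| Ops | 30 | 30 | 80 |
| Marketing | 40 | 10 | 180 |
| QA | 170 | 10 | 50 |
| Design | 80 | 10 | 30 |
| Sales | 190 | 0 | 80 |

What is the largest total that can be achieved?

Meeting every minimum uses 20+30+30+10+10+10+0 = 110 $, leaving 150.
Order the departments by return per $: Sales 190 > QA 170 > Security 90 > Design 80 > Support 50 > Marketing 40 > Ops 30.
Sales: +80 to 80 (cap) ; 70 left.
QA takes 40 more to reach its cap of 50 ; 30 left.
Give Security 20 more to hit its cap of 40 ; 10 left.
Design has room for 20 more but only 10 remain, so it gets 20.
Total = 90×40 + 50×30 + 30×30 + 40×10 + 170×50 + 80×20 + 190×80 = 31700.

31700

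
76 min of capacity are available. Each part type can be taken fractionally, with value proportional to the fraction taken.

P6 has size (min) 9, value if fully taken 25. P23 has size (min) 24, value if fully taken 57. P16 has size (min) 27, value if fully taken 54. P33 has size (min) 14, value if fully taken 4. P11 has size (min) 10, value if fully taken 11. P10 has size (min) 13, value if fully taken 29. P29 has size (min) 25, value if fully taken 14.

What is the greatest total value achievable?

168.3

Rank by value-to-size ratio: P6 25/9≈2.78, P23 57/24≈2.38, P10 29/13≈2.23, P16 54/27≈2, P11 11/10≈1.1, P29 14/25≈0.56, P33 4/14≈0.286.
Take all of P6 (9 min, value 25) ; 67 min left.
All 24 min of P23 fit (value 57) ; 43 remain.
Take all of P10 (13 min, value 29) ; 30 min left.
All 27 min of P16 fit (value 54) ; 3 remain.
Fill the last 3 min with part of P11: 3/10 of it earns 3.3.
Total value = 168.3.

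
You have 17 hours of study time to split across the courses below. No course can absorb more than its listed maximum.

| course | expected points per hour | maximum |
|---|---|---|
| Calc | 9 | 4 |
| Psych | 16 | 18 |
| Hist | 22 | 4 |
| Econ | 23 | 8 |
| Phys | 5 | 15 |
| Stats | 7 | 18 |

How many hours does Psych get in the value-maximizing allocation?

5

Highest expected points per hour first: Econ 23 > Hist 22 > Psych 16 > Calc 9 > Stats 7 > Phys 5.
Econ takes 8 to reach its cap of 8 — 9 left.
Hist: +4 to 4 (cap) — 5 left.
Only 5 left; Psych takes them to reach 5.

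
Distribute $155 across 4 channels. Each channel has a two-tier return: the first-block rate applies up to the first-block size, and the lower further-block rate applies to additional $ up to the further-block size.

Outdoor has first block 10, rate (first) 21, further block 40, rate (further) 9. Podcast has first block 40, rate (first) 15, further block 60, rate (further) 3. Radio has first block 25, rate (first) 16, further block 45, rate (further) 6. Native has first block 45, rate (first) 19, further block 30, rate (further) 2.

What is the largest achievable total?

Treat each block as its own option and order by rate: Outdoor/tier1 21 > Native/tier1 19 > Radio/tier1 16 > Podcast/tier1 15 > Outdoor/tier2 9 > Radio/tier2 6 > Podcast/tier2 3 > Native/tier2 2.
Fill Outdoor tier1 block (10 at 21) → 145 left.
Native/tier1 (19): +45 → 100 left.
Fill Radio tier1 block (25 at 16) → 75 left.
Podcast tier1 at 15: fill all 40 → 35 left.
35 remain; put them into Outdoor tier2 at 9.
Total = 21×10 + 19×45 + 16×25 + 15×40 + 9×35 = 2380.

2380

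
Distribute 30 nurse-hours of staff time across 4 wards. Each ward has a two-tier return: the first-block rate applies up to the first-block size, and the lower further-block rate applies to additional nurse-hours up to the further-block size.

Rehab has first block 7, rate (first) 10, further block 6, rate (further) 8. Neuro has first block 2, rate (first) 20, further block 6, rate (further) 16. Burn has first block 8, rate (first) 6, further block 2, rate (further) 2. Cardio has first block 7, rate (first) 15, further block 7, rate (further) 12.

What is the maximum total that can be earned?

Rank every tier by rate: Neuro/first 20 > Neuro/second 16 > Cardio/first 15 > Cardio/second 12 > Rehab/first 10 > Rehab/second 8 > Burn/first 6 > Burn/second 2.
Neuro first at 20: fill all 2 — 28 left.
Fill Neuro second block (6 at 16) — 22 left.
Cardio first at 15: fill all 7 — 15 left.
Cardio second at 12: fill all 7 — 8 left.
Fill Rehab first block (7 at 10) — 1 left.
1 remain; put them into Rehab second at 8.
Total = 20×2 + 16×6 + 15×7 + 12×7 + 10×7 + 8×1 = 403.

403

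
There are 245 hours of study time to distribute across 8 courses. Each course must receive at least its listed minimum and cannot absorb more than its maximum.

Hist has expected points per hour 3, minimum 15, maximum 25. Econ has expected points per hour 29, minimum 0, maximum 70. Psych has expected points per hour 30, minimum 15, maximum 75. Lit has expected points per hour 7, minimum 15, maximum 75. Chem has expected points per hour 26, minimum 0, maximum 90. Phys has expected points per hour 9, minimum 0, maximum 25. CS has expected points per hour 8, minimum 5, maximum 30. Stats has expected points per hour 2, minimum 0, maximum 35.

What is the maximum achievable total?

6160

Meeting every minimum uses 15+0+15+15+0+0+5+0 = 50 hours, leaving 195.
Rank by expected points per hour: Psych 30 > Econ 29 > Chem 26 > Phys 9 > CS 8 > Lit 7 > Hist 3 > Stats 2.
Give Psych 60 more to hit its cap of 75 ; 135 left.
Econ: +70 to 70 (cap) ; 65 left.
Chem has room for 90 more but only 65 remain, so it gets 65.
Total = 3×15 + 29×70 + 30×75 + 7×15 + 26×65 + 8×5 = 6160.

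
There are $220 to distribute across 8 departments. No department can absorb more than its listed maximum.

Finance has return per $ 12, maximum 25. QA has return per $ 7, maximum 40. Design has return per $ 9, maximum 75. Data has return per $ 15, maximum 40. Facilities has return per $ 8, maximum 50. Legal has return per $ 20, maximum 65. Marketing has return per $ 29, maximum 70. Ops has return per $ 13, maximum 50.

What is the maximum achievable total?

4515

Order the departments by return per $: Marketing 29 > Legal 20 > Data 15 > Ops 13 > Finance 12 > Design 9 > Facilities 8 > QA 7.
Marketing takes 70 to reach its cap of 70 → 150 left.
Legal takes 65 to reach its cap of 65 → 85 left.
Give Data 40 to hit its cap of 40 → 45 left.
Ops: +45 (room for 50) → 45. Pool exhausted.
Total = 15×40 + 20×65 + 29×70 + 13×45 = 4515.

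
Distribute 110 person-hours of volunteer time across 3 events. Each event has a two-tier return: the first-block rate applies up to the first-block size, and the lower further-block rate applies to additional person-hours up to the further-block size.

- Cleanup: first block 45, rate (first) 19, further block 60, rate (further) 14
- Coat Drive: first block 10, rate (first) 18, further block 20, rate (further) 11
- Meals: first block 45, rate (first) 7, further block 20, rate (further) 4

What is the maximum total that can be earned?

1805

Treat each block as its own option and order by rate: Cleanup/tier1 19 > Coat Drive/tier1 18 > Cleanup/tier2 14 > Coat Drive/tier2 11 > Meals/tier1 7 > Meals/tier2 4.
Cleanup/tier1 (19): +45 — 65 left.
Coat Drive tier1 at 18: fill all 10 — 55 left.
Cleanup/tier2: +55 of 60 at 14; pool empty.
Total = 19×45 + 18×10 + 14×55 = 1805.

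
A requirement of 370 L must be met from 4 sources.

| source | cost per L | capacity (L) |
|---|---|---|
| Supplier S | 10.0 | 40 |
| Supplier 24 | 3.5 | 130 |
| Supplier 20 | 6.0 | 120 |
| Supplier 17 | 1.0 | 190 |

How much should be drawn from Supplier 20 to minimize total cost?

Cheapest first:
Supplier 17 (1.0): use full 190 → 180 L to go.
Supplier 24 (3.5): use full 130 → 50 L to go.
Take 50 from Supplier 20 at 6.0 to finish.
Supplier S: unused.

50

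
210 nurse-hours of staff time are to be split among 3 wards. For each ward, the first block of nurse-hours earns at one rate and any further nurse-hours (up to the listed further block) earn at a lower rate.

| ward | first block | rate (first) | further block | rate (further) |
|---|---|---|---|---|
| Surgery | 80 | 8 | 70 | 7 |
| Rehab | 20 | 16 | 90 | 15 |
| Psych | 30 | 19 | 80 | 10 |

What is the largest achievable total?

Rank every tier by rate: Psych/first 19 > Rehab/first 16 > Rehab/second 15 > Psych/second 10 > Surgery/first 8 > Surgery/second 7.
Fill Psych first block (30 at 19) — 180 left.
Fill Rehab first block (20 at 16) — 160 left.
Rehab second at 15: fill all 90 — 70 left.
70 remain; put them into Psych second at 10.
Total = 19×30 + 16×20 + 15×90 + 10×70 = 2940.

2940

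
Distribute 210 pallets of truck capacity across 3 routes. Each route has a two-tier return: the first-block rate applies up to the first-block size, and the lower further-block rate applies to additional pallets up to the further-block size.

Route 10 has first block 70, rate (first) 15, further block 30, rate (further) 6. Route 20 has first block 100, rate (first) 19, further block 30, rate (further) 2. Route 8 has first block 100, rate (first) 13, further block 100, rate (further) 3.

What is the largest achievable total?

3470

Rank every tier by rate: Route 20/first 19 > Route 10/first 15 > Route 8/first 13 > Route 10/second 6 > Route 8/second 3 > Route 20/second 2.
Route 20/first (19): +100 ; 110 left.
Fill Route 10 first block (70 at 15) ; 40 left.
Route 8 first at 13: only 40 left, fill 40.
Total = 19×100 + 15×70 + 13×40 = 3470.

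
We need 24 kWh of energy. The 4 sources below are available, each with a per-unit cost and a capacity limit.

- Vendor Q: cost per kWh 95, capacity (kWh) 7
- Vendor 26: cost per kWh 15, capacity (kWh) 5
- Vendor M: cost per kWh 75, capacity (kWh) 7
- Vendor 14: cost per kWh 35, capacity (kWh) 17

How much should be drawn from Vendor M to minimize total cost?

2

Use sources in increasing cost order.
Vendor 26 at 15: take all 5 kWh — 19 still needed.
Vendor 14 (35): use full 17 — 2 kWh to go.
Take 2 from Vendor M at 75 to finish.
Vendor Q: unused.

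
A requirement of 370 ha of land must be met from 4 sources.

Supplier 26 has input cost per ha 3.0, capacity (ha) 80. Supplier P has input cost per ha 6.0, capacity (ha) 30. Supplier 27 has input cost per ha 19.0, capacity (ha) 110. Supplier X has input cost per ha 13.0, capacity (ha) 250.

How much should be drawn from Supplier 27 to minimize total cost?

Use sources in increasing cost order.
Supplier 26 (3.0): use full 80 → 290 ha to go.
Supplier P (6.0): use full 30 → 260 ha to go.
Supplier X at 13.0: take all 250 ha → 10 still needed.
Supplier 27 at 19.0: take 10 of its 110 → requirement met.

10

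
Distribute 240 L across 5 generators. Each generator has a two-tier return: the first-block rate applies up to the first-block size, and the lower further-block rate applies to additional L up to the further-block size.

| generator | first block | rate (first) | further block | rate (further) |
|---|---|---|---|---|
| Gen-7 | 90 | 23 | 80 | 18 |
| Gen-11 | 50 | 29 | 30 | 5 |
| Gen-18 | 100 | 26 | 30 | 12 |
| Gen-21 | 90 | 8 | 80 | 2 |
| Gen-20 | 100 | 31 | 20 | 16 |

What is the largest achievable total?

6890

Order all 10 blocks by rate: Gen-20/first 31 > Gen-11/first 29 > Gen-18/first 26 > Gen-7/first 23 > Gen-7/second 18 > Gen-20/second 16 > Gen-18/second 12 > Gen-21/first 8 > Gen-11/second 5 > Gen-21/second 2.
Fill Gen-20 first block (100 at 31) — 140 left.
Gen-11 first at 29: fill all 50 — 90 left.
90 remain; put them into Gen-18 first at 26.
Total = 31×100 + 29×50 + 26×90 = 6890.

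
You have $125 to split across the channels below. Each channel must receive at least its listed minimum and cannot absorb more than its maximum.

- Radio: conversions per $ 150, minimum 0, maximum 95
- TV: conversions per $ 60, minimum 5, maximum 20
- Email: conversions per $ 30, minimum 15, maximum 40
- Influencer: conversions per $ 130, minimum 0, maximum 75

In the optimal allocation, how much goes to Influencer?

10

Meeting every minimum uses 0+5+15+0 = 20 $, leaving 105.
Order the channels by conversions per $: Radio 150 > Influencer 130 > TV 60 > Email 30.
Give Radio 95 more to hit its cap of 95 ; 10 left.
Influencer has room for 75 more but only 10 remain, so it gets 10.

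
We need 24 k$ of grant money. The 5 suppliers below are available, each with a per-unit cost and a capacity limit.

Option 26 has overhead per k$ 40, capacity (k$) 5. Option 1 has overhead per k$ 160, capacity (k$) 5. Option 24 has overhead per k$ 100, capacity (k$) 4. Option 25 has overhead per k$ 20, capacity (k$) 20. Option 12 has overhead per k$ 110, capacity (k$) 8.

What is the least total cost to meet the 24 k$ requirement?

560

Fill from the cheapest supplier first.
Take 20 from Option 25 at 20 ; need 4 more.
Take 4 from Option 26 at 40 to finish.
Option 24, Option 12, Option 1: unused.
Cost = 20×20 + 4×40 = 560.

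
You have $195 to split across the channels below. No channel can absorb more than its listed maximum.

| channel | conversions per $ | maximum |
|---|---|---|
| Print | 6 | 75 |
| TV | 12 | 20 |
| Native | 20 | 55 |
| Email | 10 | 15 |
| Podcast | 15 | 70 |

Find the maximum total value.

Order the channels by conversions per $: Native 20 > Podcast 15 > TV 12 > Email 10 > Print 6.
Native takes 55 to reach its cap of 55 → 140 left.
Podcast: +70 to 70 (cap) → 70 left.
Give TV 20 to hit its cap of 20 → 50 left.
Email: +15 to 15 (cap) → 35 left.
Print has room for 75 but only 35 remain, so it gets 35.
Total = 6×35 + 12×20 + 20×55 + 10×15 + 15×70 = 2750.

2750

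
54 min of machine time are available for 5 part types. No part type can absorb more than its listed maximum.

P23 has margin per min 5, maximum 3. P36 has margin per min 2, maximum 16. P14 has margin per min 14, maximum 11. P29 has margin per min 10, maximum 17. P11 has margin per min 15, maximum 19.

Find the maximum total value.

632

Rank by margin per min: P11 15 > P14 14 > P29 10 > P23 5 > P36 2.
P11: +19 to 19 (cap) → 35 left.
Give P14 11 to hit its cap of 11 → 24 left.
P29 takes 17 to reach its cap of 17 → 7 left.
P23 takes 3 to reach its cap of 3 → 4 left.
P36: +4 (room for 16) → 4. Pool exhausted.
Total = 5×3 + 2×4 + 14×11 + 10×17 + 15×19 = 632.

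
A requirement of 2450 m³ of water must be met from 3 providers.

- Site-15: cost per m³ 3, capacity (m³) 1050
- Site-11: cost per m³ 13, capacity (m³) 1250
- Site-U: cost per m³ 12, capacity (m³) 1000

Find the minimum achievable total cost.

20350

Cheapest first:
Site-15 (3): use full 1050 — 1400 m³ to go.
Site-U at 12: take all 1000 m³ — 400 still needed.
Site-11 at 13: take 400 of its 1250 — requirement met.
Cost = 1050×3 + 1000×12 + 400×13 = 20350.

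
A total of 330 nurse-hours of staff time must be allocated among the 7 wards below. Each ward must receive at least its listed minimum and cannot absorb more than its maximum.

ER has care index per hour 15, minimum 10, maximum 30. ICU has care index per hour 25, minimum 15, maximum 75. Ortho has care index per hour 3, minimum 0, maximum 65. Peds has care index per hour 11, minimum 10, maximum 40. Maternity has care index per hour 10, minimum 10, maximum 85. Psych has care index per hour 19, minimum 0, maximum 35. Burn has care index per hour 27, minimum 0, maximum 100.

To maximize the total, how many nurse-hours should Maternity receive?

50

Meeting every minimum uses 10+15+0+10+10+0+0 = 45 nurse-hours, leaving 285.
Rank by care index per hour: Burn 27 > ICU 25 > Psych 19 > ER 15 > Peds 11 > Maternity 10 > Ortho 3.
Burn takes 100 more to reach its cap of 100 ; 185 left.
ICU takes 60 more to reach its cap of 75 ; 125 left.
Psych takes 35 more to reach its cap of 35 ; 90 left.
ER: +20 to 30 (cap) ; 70 left.
Peds takes 30 more to reach its cap of 40 ; 40 left.
Only 40 left; Maternity takes them to reach 50.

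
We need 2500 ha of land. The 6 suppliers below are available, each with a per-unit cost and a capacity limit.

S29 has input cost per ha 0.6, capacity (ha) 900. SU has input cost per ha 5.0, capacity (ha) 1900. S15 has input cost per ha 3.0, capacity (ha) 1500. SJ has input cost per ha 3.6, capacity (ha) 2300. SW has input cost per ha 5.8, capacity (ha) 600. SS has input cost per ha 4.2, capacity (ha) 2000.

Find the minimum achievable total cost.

Use suppliers in increasing cost order.
S29 (0.6): use full 900 — 1600 ha to go.
Take 1500 from S15 at 3.0 — need 100 more.
SJ at 3.6: take 100 of its 2300 — requirement met.
SS, SU, SW: unused.
Cost = 900×0.6 + 1500×3.0 + 100×3.6 = 5400.

5400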